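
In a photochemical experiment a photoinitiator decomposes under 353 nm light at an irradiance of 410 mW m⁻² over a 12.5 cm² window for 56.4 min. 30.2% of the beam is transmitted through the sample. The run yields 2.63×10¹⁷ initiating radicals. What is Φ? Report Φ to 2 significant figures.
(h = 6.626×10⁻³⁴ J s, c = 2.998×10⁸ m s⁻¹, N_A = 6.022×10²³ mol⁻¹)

Product: 2.63×10¹⁷ / 6.022×10²³ = 4.367×10⁻⁷ mol.
Photon energy at 353 nm: hc/λ = (6.626×10⁻³⁴)(2.998×10⁸)/(353×10⁻⁹) = 5.627×10⁻¹⁹ J.
Energy delivered: (410 mW m⁻²)(12.5×10⁻⁴ m²)(3384 s) = 1.734 J.
Photons incident: 1.734 / 5.627×10⁻¹⁹ = 3.082×10¹⁸, i.e. 3.082×10¹⁸/6.022×10²³ = 5.118×10⁻⁶ mol.
Fraction absorbed: 1 − 30.2/100 = 0.6980.
Photons absorbed: 0.6980 × 5.118×10⁻⁶ = 3.572×10⁻⁶ mol.
Φ = 4.367×10⁻⁷ mol / 3.572×10⁻⁶ mol photons = 0.12.

Φ = 0.12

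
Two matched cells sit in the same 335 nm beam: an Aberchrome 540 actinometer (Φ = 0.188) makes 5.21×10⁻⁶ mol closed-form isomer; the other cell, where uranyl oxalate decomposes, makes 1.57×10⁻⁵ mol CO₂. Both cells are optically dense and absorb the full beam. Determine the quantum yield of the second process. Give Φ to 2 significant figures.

Φ = 0.57

Photons absorbed by the actinometer: 5.21×10⁻⁶ / 0.188 = 2.771×10⁻⁵ mol.
Φ(unknown) = 1.57×10⁻⁵ / 2.771×10⁻⁵ = 0.57.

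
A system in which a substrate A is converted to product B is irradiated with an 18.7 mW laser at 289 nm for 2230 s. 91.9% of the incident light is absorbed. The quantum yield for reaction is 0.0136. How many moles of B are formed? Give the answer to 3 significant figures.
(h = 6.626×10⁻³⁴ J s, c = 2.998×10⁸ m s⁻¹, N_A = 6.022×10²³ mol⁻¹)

Photon energy at 289 nm: hc/λ = (6.626×10⁻³⁴)(2.998×10⁸)/(289×10⁻⁹) = 6.874×10⁻¹⁹ J.
Energy delivered: (18.7 mW)(2230 s) = 41.70 J.
Photons incident: 41.70 / 6.874×10⁻¹⁹ = 6.066×10¹⁹, i.e. 6.066×10¹⁹/6.022×10²³ = 1.007×10⁻⁴ mol.
Photons absorbed: 0.919 × 1.007×10⁻⁴ = 9.254×10⁻⁵ mol.
Product: Φ × n_abs = 0.0136 × 9.254×10⁻⁵ = 1.259×10⁻⁶ mol.

1.26×10⁻⁶ mol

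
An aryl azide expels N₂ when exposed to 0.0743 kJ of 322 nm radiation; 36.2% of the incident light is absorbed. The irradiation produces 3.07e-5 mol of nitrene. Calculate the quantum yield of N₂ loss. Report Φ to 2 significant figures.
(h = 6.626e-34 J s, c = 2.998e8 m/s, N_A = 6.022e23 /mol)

Photon energy at 322 nm: hc/λ = (6.626e-34)(2.998e8)/(322e-9) = 6.169e-19 J.
Incident energy: 0.0743 kJ = 74.3 J.
Photons incident: 74.3 / 6.169e-19 = 1.204e20, i.e. 1.204e20/6.022e23 = 1.999e-4 mol.
Photons absorbed: 0.362 × 1.999e-4 = 7.236e-5 mol.
Φ = 3.07e-5 mol / 7.236e-5 mol photons = 0.42.

Φ = 0.42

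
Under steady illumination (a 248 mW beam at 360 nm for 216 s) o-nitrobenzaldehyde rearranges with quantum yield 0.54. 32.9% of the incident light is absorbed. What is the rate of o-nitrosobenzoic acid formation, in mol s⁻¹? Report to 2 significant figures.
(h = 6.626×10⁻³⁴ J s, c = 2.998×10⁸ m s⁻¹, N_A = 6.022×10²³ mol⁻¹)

1.3×10⁻⁷ mol s⁻¹

Photon energy at 360 nm: hc/λ = (6.626×10⁻³⁴)(2.998×10⁸)/(360×10⁻⁹) = 5.518×10⁻¹⁹ J.
Energy delivered: (248 mW)(216 s) = 53.57 J.
Photons incident: 53.57 / 5.518×10⁻¹⁹ = 9.708×10¹⁹, i.e. 9.708×10¹⁹/6.022×10²³ = 1.612×10⁻⁴ mol.
Photons absorbed: 0.329 × 1.612×10⁻⁴ = 5.303×10⁻⁵ mol.
Product formed: 0.54 × 5.303×10⁻⁵ = 2.864×10⁻⁵ mol.
Rate: 2.864×10⁻⁵ / 216 s = 1.3×10⁻⁷ mol s⁻¹.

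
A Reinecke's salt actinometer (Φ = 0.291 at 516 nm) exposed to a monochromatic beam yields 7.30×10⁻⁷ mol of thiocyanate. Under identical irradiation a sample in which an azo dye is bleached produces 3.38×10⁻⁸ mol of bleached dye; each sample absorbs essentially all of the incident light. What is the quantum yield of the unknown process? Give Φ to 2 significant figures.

Photons absorbed by the actinometer: 7.30×10⁻⁷ / 0.291 = 2.509×10⁻⁶ mol.
Φ(unknown) = 3.38×10⁻⁸ / 2.509×10⁻⁶ = 0.013.

Φ = 0.013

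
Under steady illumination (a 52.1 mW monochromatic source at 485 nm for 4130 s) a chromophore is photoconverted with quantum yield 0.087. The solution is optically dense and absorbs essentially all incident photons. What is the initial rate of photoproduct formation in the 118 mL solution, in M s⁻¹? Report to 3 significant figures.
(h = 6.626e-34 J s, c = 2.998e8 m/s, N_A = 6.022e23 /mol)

Photon energy at 485 nm: hc/λ = (6.626e-34)(2.998e8)/(485e-9) = 4.096e-19 J.
Energy delivered: (52.1 mW)(4130 s) = 215.2 J.
Photons incident: 215.2 / 4.096e-19 = 5.254e20, i.e. 5.254e20/6.022e23 = 8.725e-4 mol.
Product formed: 0.087 × 8.725e-4 = 7.591e-5 mol.
Rate: 7.591e-5 mol / (4130 s × 0.118 L) = 1.56e-7 M s⁻¹.

1.56e-7 M s⁻¹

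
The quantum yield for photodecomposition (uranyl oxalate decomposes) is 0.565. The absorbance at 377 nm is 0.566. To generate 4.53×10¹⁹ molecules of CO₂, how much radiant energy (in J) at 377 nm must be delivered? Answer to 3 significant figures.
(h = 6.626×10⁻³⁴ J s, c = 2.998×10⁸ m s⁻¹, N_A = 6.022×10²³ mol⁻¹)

58.0 J

Product: 4.53×10¹⁹ / 6.022×10²³ = 7.522×10⁻⁵ mol.
Photons that must be absorbed: 7.522×10⁻⁵ / 0.565 = 1.331×10⁻⁴ mol.
Fraction absorbed: 1 − 10^(−0.566) = 0.7284.
Incident photons needed: 1.331×10⁻⁴ / 0.7284 = 1.827×10⁻⁴ mol.
Photon energy: hc/λ = 5.269×10⁻¹⁹ J; per mole, 3.173×10⁵ J mol⁻¹.
Energy required: 1.827×10⁻⁴ × 3.173×10⁵ = 58.0 J.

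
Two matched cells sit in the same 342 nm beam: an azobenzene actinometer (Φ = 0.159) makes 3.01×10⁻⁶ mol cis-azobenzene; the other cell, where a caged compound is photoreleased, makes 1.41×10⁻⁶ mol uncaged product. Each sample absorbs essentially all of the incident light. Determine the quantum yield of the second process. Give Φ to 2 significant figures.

Photons absorbed by the actinometer: 3.01×10⁻⁶ / 0.159 = 1.893×10⁻⁵ mol.
Φ(unknown) = 1.41×10⁻⁶ / 1.893×10⁻⁵ = 0.074.

Φ = 0.074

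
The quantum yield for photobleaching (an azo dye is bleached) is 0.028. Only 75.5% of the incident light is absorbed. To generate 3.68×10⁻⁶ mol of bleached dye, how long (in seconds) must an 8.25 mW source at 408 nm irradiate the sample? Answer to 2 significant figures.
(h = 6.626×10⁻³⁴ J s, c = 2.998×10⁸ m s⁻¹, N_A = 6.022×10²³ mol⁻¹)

Photons that must be absorbed: 3.68×10⁻⁶ / 0.028 = 1.314×10⁻⁴ mol.
Incident photons needed: 1.314×10⁻⁴ / 0.755 = 1.740×10⁻⁴ mol.
Photon energy: hc/λ = 4.869×10⁻¹⁹ J; per mole, 2.932×10⁵ J mol⁻¹.
Energy required: 1.740×10⁻⁴ × 2.932×10⁵ = 51.02 J.
Time: 51.02 J / 0.00825 W = 6200 s.

t ≈ 6200 s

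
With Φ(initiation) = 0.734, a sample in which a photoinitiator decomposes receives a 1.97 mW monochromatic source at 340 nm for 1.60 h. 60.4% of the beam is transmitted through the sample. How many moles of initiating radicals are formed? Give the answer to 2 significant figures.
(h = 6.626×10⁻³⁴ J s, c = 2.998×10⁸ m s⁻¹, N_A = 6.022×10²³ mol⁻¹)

Photon energy at 340 nm: hc/λ = (6.626×10⁻³⁴)(2.998×10⁸)/(340×10⁻⁹) = 5.843×10⁻¹⁹ J.
Energy delivered: (1.97 mW)(5760 s) = 11.35 J.
Photons incident: 11.35 / 5.843×10⁻¹⁹ = 1.942×10¹⁹, i.e. 1.942×10¹⁹/6.022×10²³ = 3.225×10⁻⁵ mol.
Fraction absorbed: 1 − 60.4/100 = 0.3960.
Photons absorbed: 0.3960 × 3.225×10⁻⁵ = 1.277×10⁻⁵ mol.
Product: Φ × n_abs = 0.734 × 1.277×10⁻⁵ = 9.373×10⁻⁶ mol.

9.4×10⁻⁶ mol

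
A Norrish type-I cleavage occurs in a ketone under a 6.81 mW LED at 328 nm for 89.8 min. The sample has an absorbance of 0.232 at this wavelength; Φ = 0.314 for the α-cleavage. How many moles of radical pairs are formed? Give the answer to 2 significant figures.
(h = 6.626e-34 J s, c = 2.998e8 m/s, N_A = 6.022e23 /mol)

Photon energy at 328 nm: hc/λ = (6.626e-34)(2.998e8)/(328e-9) = 6.056e-19 J.
Energy delivered: (6.81 mW)(5388 s) = 36.69 J.
Photons incident: 36.69 / 6.056e-19 = 6.058e19, i.e. 6.058e19/6.022e23 = 1.006e-4 mol.
Fraction absorbed: 1 − 10^(−0.232) = 0.4139.
Photons absorbed: 0.4139 × 1.006e-4 = 4.164e-5 mol.
Product: Φ × n_abs = 0.314 × 4.164e-5 = 1.307e-5 mol.

1.3e-5 mol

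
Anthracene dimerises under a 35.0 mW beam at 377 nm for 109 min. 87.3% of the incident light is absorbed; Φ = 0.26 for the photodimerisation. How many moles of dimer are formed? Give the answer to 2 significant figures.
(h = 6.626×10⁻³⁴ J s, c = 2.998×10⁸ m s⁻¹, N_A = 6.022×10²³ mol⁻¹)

1.6×10⁻⁴ mol

Photon energy at 377 nm: hc/λ = (6.626×10⁻³⁴)(2.998×10⁸)/(377×10⁻⁹) = 5.269×10⁻¹⁹ J.
Energy delivered: (35.0 mW)(6540 s) = 228.9 J.
Photons incident: 228.9 / 5.269×10⁻¹⁹ = 4.344×10²⁰, i.e. 4.344×10²⁰/6.022×10²³ = 7.214×10⁻⁴ mol.
Photons absorbed: 0.873 × 7.214×10⁻⁴ = 6.298×10⁻⁴ mol.
Product: Φ × n_abs = 0.26 × 6.298×10⁻⁴ = 1.637×10⁻⁴ mol.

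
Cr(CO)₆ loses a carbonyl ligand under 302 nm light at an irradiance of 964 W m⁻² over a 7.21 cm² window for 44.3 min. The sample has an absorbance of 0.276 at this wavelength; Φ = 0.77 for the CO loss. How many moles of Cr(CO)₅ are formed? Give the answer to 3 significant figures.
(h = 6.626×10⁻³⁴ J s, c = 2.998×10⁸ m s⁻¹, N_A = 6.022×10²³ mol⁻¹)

Photon energy at 302 nm: hc/λ = (6.626×10⁻³⁴)(2.998×10⁸)/(302×10⁻⁹) = 6.578×10⁻¹⁹ J.
Energy delivered: (964 W m⁻²)(7.21×10⁻⁴ m²)(2658 s) = 1847 J.
Photons incident: 1847 / 6.578×10⁻¹⁹ = 2.808×10²¹, i.e. 2.808×10²¹/6.022×10²³ = 0.004663 mol.
Fraction absorbed: 1 − 10^(−0.276) = 0.4703.
Photons absorbed: 0.4703 × 0.004663 = 0.002193 mol.
Product: Φ × n_abs = 0.77 × 0.002193 = 0.001689 mol.

0.00169 mol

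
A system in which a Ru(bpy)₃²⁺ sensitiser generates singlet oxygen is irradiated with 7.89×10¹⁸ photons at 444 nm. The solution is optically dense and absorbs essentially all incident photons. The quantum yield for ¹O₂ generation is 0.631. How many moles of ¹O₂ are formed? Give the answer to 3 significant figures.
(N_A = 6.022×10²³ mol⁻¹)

Moles of photons: 7.89×10¹⁸ / 6.022×10²³ = 1.310×10⁻⁵ mol.
Product: Φ × n_abs = 0.631 × 1.310×10⁻⁵ = 8.266×10⁻⁶ mol.

8.27×10⁻⁶ mol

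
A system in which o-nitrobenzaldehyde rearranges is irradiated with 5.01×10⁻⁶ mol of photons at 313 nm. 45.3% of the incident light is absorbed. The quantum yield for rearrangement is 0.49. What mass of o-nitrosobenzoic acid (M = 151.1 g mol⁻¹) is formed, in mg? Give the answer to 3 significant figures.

0.168 mg

Photons absorbed: 0.453 × 5.01×10⁻⁶ = 2.270×10⁻⁶ mol.
Product: Φ × n_abs = 0.49 × 2.270×10⁻⁶ = 1.112×10⁻⁶ mol.
Mass: 1.112×10⁻⁶ × 151.1 = 1.680×10⁻⁴ g = 0.168 mg.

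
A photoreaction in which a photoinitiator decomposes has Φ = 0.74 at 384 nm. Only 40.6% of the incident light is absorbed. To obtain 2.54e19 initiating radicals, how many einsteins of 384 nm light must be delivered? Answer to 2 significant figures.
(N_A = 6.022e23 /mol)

1.4e-4 einstein

Product: 2.54e19 / 6.022e23 = 4.218e-5 mol.
Photons that must be absorbed: 4.218e-5 / 0.74 = 5.700e-5 mol.
Incident photons needed: 5.700e-5 / 0.406 = 1.404e-4 mol.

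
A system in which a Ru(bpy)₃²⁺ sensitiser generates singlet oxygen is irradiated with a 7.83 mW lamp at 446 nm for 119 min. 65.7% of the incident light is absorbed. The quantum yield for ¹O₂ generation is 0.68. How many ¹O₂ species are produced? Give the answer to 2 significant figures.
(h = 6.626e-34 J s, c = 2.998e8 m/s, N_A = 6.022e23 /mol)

5.6e19 species

Photon energy at 446 nm: hc/λ = (6.626e-34)(2.998e8)/(446e-9) = 4.454e-19 J.
Energy delivered: (7.83 mW)(7140 s) = 55.91 J.
Photons incident: 55.91 / 4.454e-19 = 1.255e20, i.e. 1.255e20/6.022e23 = 2.084e-4 mol.
Photons absorbed: 0.657 × 2.084e-4 = 1.369e-4 mol.
Product: Φ × n_abs = 0.68 × 1.369e-4 = 9.309e-5 mol.
As a count: 9.309e-5 × 6.022e23 = 5.6e19.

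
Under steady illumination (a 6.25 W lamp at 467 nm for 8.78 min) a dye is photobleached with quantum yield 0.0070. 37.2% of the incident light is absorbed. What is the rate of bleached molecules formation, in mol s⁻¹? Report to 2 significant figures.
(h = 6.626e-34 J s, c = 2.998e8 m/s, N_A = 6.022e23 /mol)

Photon energy at 467 nm: hc/λ = (6.626e-34)(2.998e8)/(467e-9) = 4.254e-19 J.
Energy delivered: (6.25 W)(526.8 s) = 3292 J.
Photons incident: 3292 / 4.254e-19 = 7.739e21, i.e. 7.739e21/6.022e23 = 0.01285 mol.
Photons absorbed: 0.372 × 0.01285 = 0.004780 mol.
Product formed: 0.0070 × 0.004780 = 3.346e-5 mol.
Rate: 3.346e-5 / 526.8 s = 6.4e-8 mol s⁻¹.

6.4e-8 mol s⁻¹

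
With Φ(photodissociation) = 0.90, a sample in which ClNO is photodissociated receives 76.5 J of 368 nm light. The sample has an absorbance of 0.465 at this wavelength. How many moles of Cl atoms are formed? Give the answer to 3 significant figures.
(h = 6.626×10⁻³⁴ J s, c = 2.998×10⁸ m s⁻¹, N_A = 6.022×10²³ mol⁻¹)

Photon energy at 368 nm: hc/λ = (6.626×10⁻³⁴)(2.998×10⁸)/(368×10⁻⁹) = 5.398×10⁻¹⁹ J.
Photons incident: 76.5 / 5.398×10⁻¹⁹ = 1.417×10²⁰, i.e. 1.417×10²⁰/6.022×10²³ = 2.353×10⁻⁴ mol.
Fraction absorbed: 1 − 10^(−0.465) = 0.6572.
Photons absorbed: 0.6572 × 2.353×10⁻⁴ = 1.546×10⁻⁴ mol.
Product: Φ × n_abs = 0.90 × 1.546×10⁻⁴ = 1.391×10⁻⁴ mol.

1.39×10⁻⁴ mol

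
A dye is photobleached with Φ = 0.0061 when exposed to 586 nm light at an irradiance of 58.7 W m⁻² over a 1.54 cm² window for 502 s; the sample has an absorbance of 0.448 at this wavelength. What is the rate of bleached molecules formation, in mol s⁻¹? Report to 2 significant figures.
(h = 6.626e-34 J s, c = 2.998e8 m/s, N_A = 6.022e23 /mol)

Photon energy at 586 nm: hc/λ = (6.626e-34)(2.998e8)/(586e-9) = 3.390e-19 J.
Energy delivered: (58.7 W m⁻²)(1.54e-4 m²)(502 s) = 4.538 J.
Photons incident: 4.538 / 3.390e-19 = 1.339e19, i.e. 1.339e19/6.022e23 = 2.224e-5 mol.
Fraction absorbed: 1 − 10^(−0.448) = 0.6435.
Photons absorbed: 0.6435 × 2.224e-5 = 1.431e-5 mol.
Product formed: 0.0061 × 1.431e-5 = 8.729e-8 mol.
Rate: 8.729e-8 / 502 s = 1.7e-10 mol s⁻¹.

1.7e-10 mol s⁻¹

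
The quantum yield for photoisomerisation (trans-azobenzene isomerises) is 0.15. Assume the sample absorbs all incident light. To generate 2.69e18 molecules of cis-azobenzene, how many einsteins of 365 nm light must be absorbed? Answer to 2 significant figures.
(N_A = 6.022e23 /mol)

Product: 2.69e18 / 6.022e23 = 4.467e-6 mol.
Photons that must be absorbed: 4.467e-6 / 0.15 = 2.978e-5 mol.

3.0e-5 einstein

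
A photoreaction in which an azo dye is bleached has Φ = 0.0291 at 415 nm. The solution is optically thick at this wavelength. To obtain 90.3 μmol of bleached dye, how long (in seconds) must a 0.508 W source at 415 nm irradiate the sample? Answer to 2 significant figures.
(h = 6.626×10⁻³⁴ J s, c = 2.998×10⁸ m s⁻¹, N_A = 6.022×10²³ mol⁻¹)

t ≈ 1800 s

Product: 90.3 μmol = 9.03×10⁻⁵ mol.
Photons that must be absorbed: 9.03×10⁻⁵ / 0.0291 = 0.003103 mol.
Photon energy: hc/λ = 4.787×10⁻¹⁹ J; per mole, 2.883×10⁵ J mol⁻¹.
Energy required: 0.003103 × 2.883×10⁵ = 894.6 J.
Time: 894.6 J / 0.508 W = 1800 s.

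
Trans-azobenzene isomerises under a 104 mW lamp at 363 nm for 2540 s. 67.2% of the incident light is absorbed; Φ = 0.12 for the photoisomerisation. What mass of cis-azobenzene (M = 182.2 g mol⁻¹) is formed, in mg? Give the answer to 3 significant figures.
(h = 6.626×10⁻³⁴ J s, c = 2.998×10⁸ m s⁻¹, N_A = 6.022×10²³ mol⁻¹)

11.8 mg

Photon energy at 363 nm: hc/λ = (6.626×10⁻³⁴)(2.998×10⁸)/(363×10⁻⁹) = 5.472×10⁻¹⁹ J.
Energy delivered: (104 mW)(2540 s) = 264.2 J.
Photons incident: 264.2 / 5.472×10⁻¹⁹ = 4.828×10²⁰, i.e. 4.828×10²⁰/6.022×10²³ = 8.017×10⁻⁴ mol.
Photons absorbed: 0.672 × 8.017×10⁻⁴ = 5.387×10⁻⁴ mol.
Product: Φ × n_abs = 0.12 × 5.387×10⁻⁴ = 6.464×10⁻⁵ mol.
Mass: 6.464×10⁻⁵ × 182.2 = 0.01178 g = 11.8 mg.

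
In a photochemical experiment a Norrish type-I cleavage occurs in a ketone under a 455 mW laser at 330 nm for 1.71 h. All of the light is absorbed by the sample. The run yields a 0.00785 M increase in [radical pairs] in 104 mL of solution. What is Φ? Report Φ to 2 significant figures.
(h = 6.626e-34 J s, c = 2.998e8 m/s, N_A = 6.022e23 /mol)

Φ = 0.11

Product: (0.00785 M)(0.104 L) = 8.164e-4 mol.
Photon energy at 330 nm: hc/λ = (6.626e-34)(2.998e8)/(330e-9) = 6.020e-19 J.
Energy delivered: (455 mW)(6156 s) = 2801 J.
Photons incident: 2801 / 6.020e-19 = 4.653e21, i.e. 4.653e21/6.022e23 = 0.007727 mol.
Φ = 8.164e-4 mol / 0.007727 mol photons = 0.11.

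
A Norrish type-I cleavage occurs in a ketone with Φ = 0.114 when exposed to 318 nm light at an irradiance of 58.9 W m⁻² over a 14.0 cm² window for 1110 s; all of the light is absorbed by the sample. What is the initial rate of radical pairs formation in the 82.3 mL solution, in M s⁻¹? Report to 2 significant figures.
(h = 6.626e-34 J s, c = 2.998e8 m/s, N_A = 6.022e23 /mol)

3.0e-7 M s⁻¹

Photon energy at 318 nm: hc/λ = (6.626e-34)(2.998e8)/(318e-9) = 6.247e-19 J.
Energy delivered: (58.9 W m⁻²)(14.0e-4 m²)(1110 s) = 91.53 J.
Photons incident: 91.53 / 6.247e-19 = 1.465e20, i.e. 1.465e20/6.022e23 = 2.433e-4 mol.
Product formed: 0.114 × 2.433e-4 = 2.774e-5 mol.
Rate: 2.774e-5 mol / (1110 s × 0.0823 L) = 3.0e-7 M s⁻¹.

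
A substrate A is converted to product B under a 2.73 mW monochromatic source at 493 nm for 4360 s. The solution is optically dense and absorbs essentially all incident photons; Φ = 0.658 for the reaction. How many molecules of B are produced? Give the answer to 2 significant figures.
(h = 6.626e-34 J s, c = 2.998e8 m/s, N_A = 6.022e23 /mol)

1.9e19 molecules

Photon energy at 493 nm: hc/λ = (6.626e-34)(2.998e8)/(493e-9) = 4.029e-19 J.
Energy delivered: (2.73 mW)(4360 s) = 11.90 J.
Photons incident: 11.90 / 4.029e-19 = 2.954e19, i.e. 2.954e19/6.022e23 = 4.905e-5 mol.
Product: Φ × n_abs = 0.658 × 4.905e-5 = 3.227e-5 mol.
As a count: 3.227e-5 × 6.022e23 = 1.9e19.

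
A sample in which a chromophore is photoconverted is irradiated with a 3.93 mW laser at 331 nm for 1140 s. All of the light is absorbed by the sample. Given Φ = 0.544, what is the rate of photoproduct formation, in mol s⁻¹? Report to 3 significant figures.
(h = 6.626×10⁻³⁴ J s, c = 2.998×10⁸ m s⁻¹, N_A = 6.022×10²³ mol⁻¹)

5.92×10⁻⁹ mol s⁻¹

Photon energy at 331 nm: hc/λ = (6.626×10⁻³⁴)(2.998×10⁸)/(331×10⁻⁹) = 6.001×10⁻¹⁹ J.
Energy delivered: (3.93 mW)(1140 s) = 4.480 J.
Photons incident: 4.480 / 6.001×10⁻¹⁹ = 7.465×10¹⁸, i.e. 7.465×10¹⁸/6.022×10²³ = 1.240×10⁻⁵ mol.
Product formed: 0.544 × 1.240×10⁻⁵ = 6.746×10⁻⁶ mol.
Rate: 6.746×10⁻⁶ / 1140 s = 5.92×10⁻⁹ mol s⁻¹.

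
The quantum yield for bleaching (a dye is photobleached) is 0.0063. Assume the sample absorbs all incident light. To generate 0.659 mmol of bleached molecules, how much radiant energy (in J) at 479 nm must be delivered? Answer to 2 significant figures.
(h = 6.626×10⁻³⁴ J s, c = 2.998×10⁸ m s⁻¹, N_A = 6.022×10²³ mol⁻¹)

2.6×10⁴ J

Product: 0.659 mmol = 6.59×10⁻⁴ mol.
Photons that must be absorbed: 6.59×10⁻⁴ / 0.0063 = 0.1046 mol.
Photon energy: hc/λ = 4.147×10⁻¹⁹ J; per mole, 2.497×10⁵ J mol⁻¹.
Energy required: 0.1046 × 2.497×10⁵ = 2.6×10⁴ J.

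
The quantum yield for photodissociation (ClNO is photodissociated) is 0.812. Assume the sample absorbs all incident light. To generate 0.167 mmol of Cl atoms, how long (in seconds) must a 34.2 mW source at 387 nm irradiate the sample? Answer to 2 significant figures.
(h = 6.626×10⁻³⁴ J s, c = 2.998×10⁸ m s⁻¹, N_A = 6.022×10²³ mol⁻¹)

t ≈ 1900 s

Product: 0.167 mmol = 1.67×10⁻⁴ mol.
Photons that must be absorbed: 1.67×10⁻⁴ / 0.812 = 2.057×10⁻⁴ mol.
Photon energy: hc/λ = 5.133×10⁻¹⁹ J; per mole, 3.091×10⁵ J mol⁻¹.
Energy required: 2.057×10⁻⁴ × 3.091×10⁵ = 63.58 J.
Time: 63.58 J / 0.0342 W = 1900 s.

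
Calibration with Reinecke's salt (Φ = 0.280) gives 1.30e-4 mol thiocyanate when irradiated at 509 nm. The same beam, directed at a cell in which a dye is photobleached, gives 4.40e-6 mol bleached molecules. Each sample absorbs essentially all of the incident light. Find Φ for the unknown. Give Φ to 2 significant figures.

Φ = 0.0095

Photons absorbed by the actinometer: 1.30e-4 / 0.280 = 4.643e-4 mol.
Φ(unknown) = 4.40e-6 / 4.643e-4 = 0.0095.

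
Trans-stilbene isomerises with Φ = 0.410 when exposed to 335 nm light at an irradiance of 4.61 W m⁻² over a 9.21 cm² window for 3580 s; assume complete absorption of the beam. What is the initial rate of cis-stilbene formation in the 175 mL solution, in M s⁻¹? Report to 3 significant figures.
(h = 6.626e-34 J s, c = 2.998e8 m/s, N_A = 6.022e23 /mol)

2.79e-8 M s⁻¹

Photon energy at 335 nm: hc/λ = (6.626e-34)(2.998e8)/(335e-9) = 5.930e-19 J.
Energy delivered: (4.61 W m⁻²)(9.21e-4 m²)(3580 s) = 15.20 J.
Photons incident: 15.20 / 5.930e-19 = 2.563e19, i.e. 2.563e19/6.022e23 = 4.256e-5 mol.
Product formed: 0.410 × 4.256e-5 = 1.745e-5 mol.
Rate: 1.745e-5 mol / (3580 s × 0.175 L) = 2.79e-8 M s⁻¹.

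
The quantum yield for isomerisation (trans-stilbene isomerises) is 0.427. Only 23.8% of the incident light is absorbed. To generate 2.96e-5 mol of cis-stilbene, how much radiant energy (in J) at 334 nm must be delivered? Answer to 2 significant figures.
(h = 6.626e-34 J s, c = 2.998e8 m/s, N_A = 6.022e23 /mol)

100 J

Photons that must be absorbed: 2.96e-5 / 0.427 = 6.932e-5 mol.
Incident photons needed: 6.932e-5 / 0.238 = 2.913e-4 mol.
Photon energy: hc/λ = 5.948e-19 J; per mole, 3.582e5 J mol⁻¹.
Energy required: 2.913e-4 × 3.582e5 = 100 J.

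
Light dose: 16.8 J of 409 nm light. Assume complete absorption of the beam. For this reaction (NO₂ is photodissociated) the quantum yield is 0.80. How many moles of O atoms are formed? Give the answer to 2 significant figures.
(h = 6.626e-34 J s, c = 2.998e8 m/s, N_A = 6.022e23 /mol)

Photon energy at 409 nm: hc/λ = (6.626e-34)(2.998e8)/(409e-9) = 4.857e-19 J.
Photons incident: 16.8 / 4.857e-19 = 3.459e19, i.e. 3.459e19/6.022e23 = 5.744e-5 mol.
Product: Φ × n_abs = 0.80 × 5.744e-5 = 4.595e-5 mol.

4.6e-5 mol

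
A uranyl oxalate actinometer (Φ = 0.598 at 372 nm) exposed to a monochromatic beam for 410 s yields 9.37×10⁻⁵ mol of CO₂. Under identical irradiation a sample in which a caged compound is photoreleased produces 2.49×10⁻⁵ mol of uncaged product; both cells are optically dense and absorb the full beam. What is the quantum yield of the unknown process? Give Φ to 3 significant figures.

Photons absorbed by the actinometer: 9.37×10⁻⁵ / 0.598 = 1.567×10⁻⁴ mol.
Φ(unknown) = 2.49×10⁻⁵ / 1.567×10⁻⁴ = 0.159.

Φ = 0.159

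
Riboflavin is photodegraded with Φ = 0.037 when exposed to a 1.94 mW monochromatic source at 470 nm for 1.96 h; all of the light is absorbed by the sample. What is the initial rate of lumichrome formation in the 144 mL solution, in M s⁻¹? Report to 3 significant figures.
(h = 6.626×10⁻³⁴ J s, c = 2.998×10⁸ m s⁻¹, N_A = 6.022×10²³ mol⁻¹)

1.96×10⁻⁹ M s⁻¹

Photon energy at 470 nm: hc/λ = (6.626×10⁻³⁴)(2.998×10⁸)/(470×10⁻⁹) = 4.227×10⁻¹⁹ J.
Energy delivered: (1.94 mW)(7056 s) = 13.69 J.
Photons incident: 13.69 / 4.227×10⁻¹⁹ = 3.239×10¹⁹, i.e. 3.239×10¹⁹/6.022×10²³ = 5.379×10⁻⁵ mol.
Product formed: 0.037 × 5.379×10⁻⁵ = 1.990×10⁻⁶ mol.
Rate: 1.990×10⁻⁶ mol / (7056 s × 0.144 L) = 1.96×10⁻⁹ M s⁻¹.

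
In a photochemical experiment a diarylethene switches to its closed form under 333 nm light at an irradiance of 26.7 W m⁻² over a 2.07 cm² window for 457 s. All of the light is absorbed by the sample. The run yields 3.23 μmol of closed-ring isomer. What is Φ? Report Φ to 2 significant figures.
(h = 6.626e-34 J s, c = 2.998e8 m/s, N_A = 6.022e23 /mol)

Φ = 0.46

Product: 3.23 μmol = 3.23e-6 mol.
Photon energy at 333 nm: hc/λ = (6.626e-34)(2.998e8)/(333e-9) = 5.965e-19 J.
Energy delivered: (26.7 W m⁻²)(2.07e-4 m²)(457 s) = 2.526 J.
Photons incident: 2.526 / 5.965e-19 = 4.235e18, i.e. 4.235e18/6.022e23 = 7.033e-6 mol.
Φ = 3.23e-6 mol / 7.033e-6 mol photons = 0.46.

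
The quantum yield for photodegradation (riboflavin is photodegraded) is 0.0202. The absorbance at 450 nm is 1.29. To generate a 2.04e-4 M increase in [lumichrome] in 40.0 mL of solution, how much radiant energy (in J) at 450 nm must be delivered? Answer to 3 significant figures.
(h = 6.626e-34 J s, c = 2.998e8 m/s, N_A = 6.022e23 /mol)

113 J

Product: (2.04e-4 M)(0.04 L) = 8.160e-6 mol.
Photons that must be absorbed: 8.160e-6 / 0.0202 = 4.040e-4 mol.
Fraction absorbed: 1 − 10^(−1.29) = 0.9487.
Incident photons needed: 4.040e-4 / 0.9487 = 4.258e-4 mol.
Photon energy: hc/λ = 4.414e-19 J; per mole, 2.658e5 J mol⁻¹.
Energy required: 4.258e-4 × 2.658e5 = 113 J.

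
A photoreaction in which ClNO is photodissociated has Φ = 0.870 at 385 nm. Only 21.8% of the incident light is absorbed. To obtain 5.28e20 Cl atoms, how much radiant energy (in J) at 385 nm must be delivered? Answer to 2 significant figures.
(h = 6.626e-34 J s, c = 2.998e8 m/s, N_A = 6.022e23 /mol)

1400 J

Product: 5.28e20 / 6.022e23 = 8.768e-4 mol.
Photons that must be absorbed: 8.768e-4 / 0.870 = 0.001008 mol.
Incident photons needed: 0.001008 / 0.218 = 0.004624 mol.
Photon energy: hc/λ = 5.160e-19 J; per mole, 3.107e5 J mol⁻¹.
Energy required: 0.004624 × 3.107e5 = 1400 J.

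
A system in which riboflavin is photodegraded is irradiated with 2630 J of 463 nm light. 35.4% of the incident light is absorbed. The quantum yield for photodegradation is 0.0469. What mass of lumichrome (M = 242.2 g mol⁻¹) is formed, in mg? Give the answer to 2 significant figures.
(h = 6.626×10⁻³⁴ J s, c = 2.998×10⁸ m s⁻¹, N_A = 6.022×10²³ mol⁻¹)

41 mg

Photon energy at 463 nm: hc/λ = (6.626×10⁻³⁴)(2.998×10⁸)/(463×10⁻⁹) = 4.290×10⁻¹⁹ J.
Photons incident: 2630 / 4.290×10⁻¹⁹ = 6.131×10²¹, i.e. 6.131×10²¹/6.022×10²³ = 0.01018 mol.
Photons absorbed: 0.354 × 0.01018 = 0.003604 mol.
Product: Φ × n_abs = 0.0469 × 0.003604 = 1.690×10⁻⁴ mol.
Mass: 1.690×10⁻⁴ × 242.2 = 0.04093 g = 41 mg.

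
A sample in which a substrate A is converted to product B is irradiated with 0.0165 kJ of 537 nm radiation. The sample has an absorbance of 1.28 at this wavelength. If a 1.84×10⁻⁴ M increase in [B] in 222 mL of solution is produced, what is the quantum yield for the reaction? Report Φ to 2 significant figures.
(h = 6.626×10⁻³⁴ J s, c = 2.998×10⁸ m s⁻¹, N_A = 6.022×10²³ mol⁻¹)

Product: (1.84×10⁻⁴ M)(0.222 L) = 4.085×10⁻⁵ mol.
Photon energy at 537 nm: hc/λ = (6.626×10⁻³⁴)(2.998×10⁸)/(537×10⁻⁹) = 3.699×10⁻¹⁹ J.
Incident energy: 0.0165 kJ = 16.5 J.
Photons incident: 16.5 / 3.699×10⁻¹⁹ = 4.461×10¹⁹, i.e. 4.461×10¹⁹/6.022×10²³ = 7.408×10⁻⁵ mol.
Fraction absorbed: 1 − 10^(−1.28) = 0.9475.
Photons absorbed: 0.9475 × 7.408×10⁻⁵ = 7.019×10⁻⁵ mol.
Φ = 4.085×10⁻⁵ mol / 7.019×10⁻⁵ mol photons = 0.58.

Φ = 0.58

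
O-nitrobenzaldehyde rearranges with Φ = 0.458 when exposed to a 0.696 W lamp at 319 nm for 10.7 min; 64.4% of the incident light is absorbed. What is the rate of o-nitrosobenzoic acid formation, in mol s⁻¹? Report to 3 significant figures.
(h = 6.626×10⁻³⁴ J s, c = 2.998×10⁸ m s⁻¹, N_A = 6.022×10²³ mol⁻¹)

5.47×10⁻⁷ mol s⁻¹

Photon energy at 319 nm: hc/λ = (6.626×10⁻³⁴)(2.998×10⁸)/(319×10⁻⁹) = 6.227×10⁻¹⁹ J.
Energy delivered: (0.696 W)(642 s) = 446.8 J.
Photons incident: 446.8 / 6.227×10⁻¹⁹ = 7.175×10²⁰, i.e. 7.175×10²⁰/6.022×10²³ = 0.001191 mol.
Photons absorbed: 0.644 × 0.001191 = 7.670×10⁻⁴ mol.
Product formed: 0.458 × 7.670×10⁻⁴ = 3.513×10⁻⁴ mol.
Rate: 3.513×10⁻⁴ / 642 s = 5.47×10⁻⁷ mol s⁻¹.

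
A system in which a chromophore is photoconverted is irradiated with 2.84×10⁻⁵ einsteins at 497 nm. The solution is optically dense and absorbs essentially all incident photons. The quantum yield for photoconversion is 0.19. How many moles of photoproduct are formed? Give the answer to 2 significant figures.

5.4×10⁻⁶ mol

Product: Φ × n_abs = 0.19 × 2.84×10⁻⁵ = 5.396×10⁻⁶ mol.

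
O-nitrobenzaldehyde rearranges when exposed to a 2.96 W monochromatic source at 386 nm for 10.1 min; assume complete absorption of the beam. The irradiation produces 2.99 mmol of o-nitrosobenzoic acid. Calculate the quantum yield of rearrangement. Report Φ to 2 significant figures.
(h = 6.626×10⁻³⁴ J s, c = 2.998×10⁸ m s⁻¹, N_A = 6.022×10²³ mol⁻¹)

Φ = 0.52

Product: 2.99 mmol = 0.00299 mol.
Photon energy at 386 nm: hc/λ = (6.626×10⁻³⁴)(2.998×10⁸)/(386×10⁻⁹) = 5.146×10⁻¹⁹ J.
Energy delivered: (2.96 W)(606 s) = 1794 J.
Photons incident: 1794 / 5.146×10⁻¹⁹ = 3.486×10²¹, i.e. 3.486×10²¹/6.022×10²³ = 0.005789 mol.
Φ = 0.00299 mol / 0.005789 mol photons = 0.52.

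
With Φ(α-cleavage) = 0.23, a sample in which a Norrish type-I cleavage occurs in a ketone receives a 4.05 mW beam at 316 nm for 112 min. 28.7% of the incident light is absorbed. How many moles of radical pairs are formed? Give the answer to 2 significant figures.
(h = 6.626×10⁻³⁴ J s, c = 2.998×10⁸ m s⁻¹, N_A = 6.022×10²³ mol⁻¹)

Photon energy at 316 nm: hc/λ = (6.626×10⁻³⁴)(2.998×10⁸)/(316×10⁻⁹) = 6.286×10⁻¹⁹ J.
Energy delivered: (4.05 mW)(6720 s) = 27.22 J.
Photons incident: 27.22 / 6.286×10⁻¹⁹ = 4.330×10¹⁹, i.e. 4.330×10¹⁹/6.022×10²³ = 7.190×10⁻⁵ mol.
Photons absorbed: 0.287 × 7.190×10⁻⁵ = 2.064×10⁻⁵ mol.
Product: Φ × n_abs = 0.23 × 2.064×10⁻⁵ = 4.747×10⁻⁶ mol.

4.7×10⁻⁶ mol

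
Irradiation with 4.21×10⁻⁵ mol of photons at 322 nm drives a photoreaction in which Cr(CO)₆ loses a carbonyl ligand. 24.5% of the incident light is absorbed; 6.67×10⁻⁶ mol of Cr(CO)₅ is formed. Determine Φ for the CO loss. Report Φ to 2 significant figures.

Φ = 0.65

Photons absorbed: 0.245 × 4.21×10⁻⁵ = 1.031×10⁻⁵ mol.
Φ = 6.67×10⁻⁶ mol / 1.031×10⁻⁵ mol photons = 0.65.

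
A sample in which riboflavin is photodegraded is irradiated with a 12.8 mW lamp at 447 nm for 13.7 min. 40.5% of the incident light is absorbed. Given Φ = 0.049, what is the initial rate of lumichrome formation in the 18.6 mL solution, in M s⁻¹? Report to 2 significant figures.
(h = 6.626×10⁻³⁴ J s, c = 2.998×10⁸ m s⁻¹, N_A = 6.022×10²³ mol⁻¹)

Photon energy at 447 nm: hc/λ = (6.626×10⁻³⁴)(2.998×10⁸)/(447×10⁻⁹) = 4.444×10⁻¹⁹ J.
Energy delivered: (12.8 mW)(822 s) = 10.52 J.
Photons incident: 10.52 / 4.444×10⁻¹⁹ = 2.367×10¹⁹, i.e. 2.367×10¹⁹/6.022×10²³ = 3.931×10⁻⁵ mol.
Photons absorbed: 0.405 × 3.931×10⁻⁵ = 1.592×10⁻⁵ mol.
Product formed: 0.049 × 1.592×10⁻⁵ = 7.801×10⁻⁷ mol.
Rate: 7.801×10⁻⁷ mol / (822 s × 0.0186 L) = 5.1×10⁻⁸ M s⁻¹.

5.1×10⁻⁸ M s⁻¹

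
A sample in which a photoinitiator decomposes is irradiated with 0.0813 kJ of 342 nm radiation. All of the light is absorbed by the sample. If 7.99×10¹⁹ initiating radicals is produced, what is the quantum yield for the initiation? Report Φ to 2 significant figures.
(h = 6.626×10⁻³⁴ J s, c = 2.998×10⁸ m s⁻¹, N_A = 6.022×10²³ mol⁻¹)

Product: 7.99×10¹⁹ / 6.022×10²³ = 1.327×10⁻⁴ mol.
Photon energy at 342 nm: hc/λ = (6.626×10⁻³⁴)(2.998×10⁸)/(342×10⁻⁹) = 5.808×10⁻¹⁹ J.
Incident energy: 0.0813 kJ = 81.3 J.
Photons incident: 81.3 / 5.808×10⁻¹⁹ = 1.400×10²⁰, i.e. 1.400×10²⁰/6.022×10²³ = 2.325×10⁻⁴ mol.
Φ = 1.327×10⁻⁴ mol / 2.325×10⁻⁴ mol photons = 0.57.

Φ = 0.57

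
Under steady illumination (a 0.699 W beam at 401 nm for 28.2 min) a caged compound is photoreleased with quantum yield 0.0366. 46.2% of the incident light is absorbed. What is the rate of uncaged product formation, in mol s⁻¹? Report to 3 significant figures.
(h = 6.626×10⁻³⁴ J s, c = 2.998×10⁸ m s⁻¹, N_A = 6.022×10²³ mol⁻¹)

Photon energy at 401 nm: hc/λ = (6.626×10⁻³⁴)(2.998×10⁸)/(401×10⁻⁹) = 4.954×10⁻¹⁹ J.
Energy delivered: (0.699 W)(1692 s) = 1183 J.
Photons incident: 1183 / 4.954×10⁻¹⁹ = 2.388×10²¹, i.e. 2.388×10²¹/6.022×10²³ = 0.003965 mol.
Photons absorbed: 0.462 × 0.003965 = 0.001832 mol.
Product formed: 0.0366 × 0.001832 = 6.705×10⁻⁵ mol.
Rate: 6.705×10⁻⁵ / 1692 s = 3.96×10⁻⁸ mol s⁻¹.

3.96×10⁻⁸ mol s⁻¹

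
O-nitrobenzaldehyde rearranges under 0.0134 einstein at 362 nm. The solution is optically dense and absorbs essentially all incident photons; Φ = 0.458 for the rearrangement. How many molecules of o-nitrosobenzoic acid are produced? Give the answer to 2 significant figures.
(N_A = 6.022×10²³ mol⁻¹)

Product: Φ × n_abs = 0.458 × 0.0134 = 0.006137 mol.
As a count: 0.006137 × 6.022×10²³ = 3.7×10²¹.

3.7×10²¹ molecules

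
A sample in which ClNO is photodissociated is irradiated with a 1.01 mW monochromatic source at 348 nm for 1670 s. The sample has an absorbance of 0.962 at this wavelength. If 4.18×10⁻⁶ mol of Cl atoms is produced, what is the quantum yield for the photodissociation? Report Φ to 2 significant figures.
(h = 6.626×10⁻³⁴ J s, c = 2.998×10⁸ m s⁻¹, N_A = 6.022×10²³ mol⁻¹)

Photon energy at 348 nm: hc/λ = (6.626×10⁻³⁴)(2.998×10⁸)/(348×10⁻⁹) = 5.708×10⁻¹⁹ J.
Energy delivered: (1.01 mW)(1670 s) = 1.687 J.
Photons incident: 1.687 / 5.708×10⁻¹⁹ = 2.956×10¹⁸, i.e. 2.956×10¹⁸/6.022×10²³ = 4.909×10⁻⁶ mol.
Fraction absorbed: 1 − 10^(−0.962) = 0.8909.
Photons absorbed: 0.8909 × 4.909×10⁻⁶ = 4.373×10⁻⁶ mol.
Φ = 4.18×10⁻⁶ mol / 4.373×10⁻⁶ mol photons = 0.96.

Φ = 0.96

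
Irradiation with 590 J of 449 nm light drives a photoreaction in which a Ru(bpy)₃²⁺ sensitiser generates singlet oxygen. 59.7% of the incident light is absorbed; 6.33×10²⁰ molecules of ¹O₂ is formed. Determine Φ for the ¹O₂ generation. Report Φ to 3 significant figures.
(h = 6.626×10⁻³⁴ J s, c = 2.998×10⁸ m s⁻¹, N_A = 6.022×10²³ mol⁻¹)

Φ = 0.795

Product: 6.33×10²⁰ / 6.022×10²³ = 0.001051 mol.
Photon energy at 449 nm: hc/λ = (6.626×10⁻³⁴)(2.998×10⁸)/(449×10⁻⁹) = 4.424×10⁻¹⁹ J.
Photons incident: 590 / 4.424×10⁻¹⁹ = 1.334×10²¹, i.e. 1.334×10²¹/6.022×10²³ = 0.002215 mol.
Photons absorbed: 0.597 × 0.002215 = 0.001322 mol.
Φ = 0.001051 mol / 0.001322 mol photons = 0.795.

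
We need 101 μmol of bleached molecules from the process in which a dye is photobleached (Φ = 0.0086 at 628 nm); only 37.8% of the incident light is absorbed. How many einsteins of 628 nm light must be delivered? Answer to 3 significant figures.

Product: 101 μmol = 1.01×10⁻⁴ mol.
Photons that must be absorbed: 1.01×10⁻⁴ / 0.0086 = 0.01174 mol.
Incident photons needed: 0.01174 / 0.378 = 0.03106 mol.

0.0311 einstein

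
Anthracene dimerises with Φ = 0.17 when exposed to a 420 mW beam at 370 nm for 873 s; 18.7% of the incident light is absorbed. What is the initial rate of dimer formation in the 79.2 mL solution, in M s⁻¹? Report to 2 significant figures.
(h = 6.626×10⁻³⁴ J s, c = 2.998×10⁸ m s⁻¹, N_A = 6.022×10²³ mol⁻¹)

Photon energy at 370 nm: hc/λ = (6.626×10⁻³⁴)(2.998×10⁸)/(370×10⁻⁹) = 5.369×10⁻¹⁹ J.
Energy delivered: (420 mW)(873 s) = 366.7 J.
Photons incident: 366.7 / 5.369×10⁻¹⁹ = 6.830×10²⁰, i.e. 6.830×10²⁰/6.022×10²³ = 0.001134 mol.
Photons absorbed: 0.187 × 0.001134 = 2.121×10⁻⁴ mol.
Product formed: 0.17 × 2.121×10⁻⁴ = 3.606×10⁻⁵ mol.
Rate: 3.606×10⁻⁵ mol / (873 s × 0.0792 L) = 5.2×10⁻⁷ M s⁻¹.

5.2×10⁻⁷ M s⁻¹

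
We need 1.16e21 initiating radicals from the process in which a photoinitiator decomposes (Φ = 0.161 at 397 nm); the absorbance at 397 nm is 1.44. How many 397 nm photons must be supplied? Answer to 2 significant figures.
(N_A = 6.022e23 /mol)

Product: 1.16e21 / 6.022e23 = 0.001926 mol.
Photons that must be absorbed: 0.001926 / 0.161 = 0.01196 mol.
Fraction absorbed: 1 − 10^(−1.44) = 0.9637.
Incident photons needed: 0.01196 / 0.9637 = 0.01241 mol.
Photon count: 0.01241 × 6.022e23 = 7.5e21.

7.5e21 photons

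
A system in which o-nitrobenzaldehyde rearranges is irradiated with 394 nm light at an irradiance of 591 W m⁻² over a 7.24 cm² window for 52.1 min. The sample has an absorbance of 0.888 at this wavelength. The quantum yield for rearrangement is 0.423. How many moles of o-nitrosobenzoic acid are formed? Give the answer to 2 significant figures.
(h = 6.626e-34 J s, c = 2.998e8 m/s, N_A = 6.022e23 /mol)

Photon energy at 394 nm: hc/λ = (6.626e-34)(2.998e8)/(394e-9) = 5.042e-19 J.
Energy delivered: (591 W m⁻²)(7.24e-4 m²)(3126 s) = 1338 J.
Photons incident: 1338 / 5.042e-19 = 2.654e21, i.e. 2.654e21/6.022e23 = 0.004407 mol.
Fraction absorbed: 1 − 10^(−0.888) = 0.8706.
Photons absorbed: 0.8706 × 0.004407 = 0.003837 mol.
Product: Φ × n_abs = 0.423 × 0.003837 = 0.001623 mol.

0.0016 mol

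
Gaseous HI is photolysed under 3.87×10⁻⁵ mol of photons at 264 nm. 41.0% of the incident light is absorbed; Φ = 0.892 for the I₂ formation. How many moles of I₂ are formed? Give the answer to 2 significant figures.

1.4×10⁻⁵ mol

Photons absorbed: 0.410 × 3.87×10⁻⁵ = 1.587×10⁻⁵ mol.
Product: Φ × n_abs = 0.892 × 1.587×10⁻⁵ = 1.416×10⁻⁵ mol.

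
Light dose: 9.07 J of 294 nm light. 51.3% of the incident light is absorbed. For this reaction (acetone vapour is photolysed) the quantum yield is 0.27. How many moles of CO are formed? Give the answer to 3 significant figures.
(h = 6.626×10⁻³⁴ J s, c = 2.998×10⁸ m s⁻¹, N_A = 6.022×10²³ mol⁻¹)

3.09×10⁻⁶ mol

Photon energy at 294 nm: hc/λ = (6.626×10⁻³⁴)(2.998×10⁸)/(294×10⁻⁹) = 6.757×10⁻¹⁹ J.
Photons incident: 9.07 / 6.757×10⁻¹⁹ = 1.342×10¹⁹, i.e. 1.342×10¹⁹/6.022×10²³ = 2.228×10⁻⁵ mol.
Photons absorbed: 0.513 × 2.228×10⁻⁵ = 1.143×10⁻⁵ mol.
Product: Φ × n_abs = 0.27 × 1.143×10⁻⁵ = 3.086×10⁻⁶ mol.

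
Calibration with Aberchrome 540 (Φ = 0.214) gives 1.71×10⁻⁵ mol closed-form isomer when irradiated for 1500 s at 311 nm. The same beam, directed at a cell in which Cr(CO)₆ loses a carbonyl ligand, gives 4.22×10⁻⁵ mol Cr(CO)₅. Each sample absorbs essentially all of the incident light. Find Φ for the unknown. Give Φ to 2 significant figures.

Φ = 0.53

Photons absorbed by the actinometer: 1.71×10⁻⁵ / 0.214 = 7.991×10⁻⁵ mol.
Φ(unknown) = 4.22×10⁻⁵ / 7.991×10⁻⁵ = 0.53.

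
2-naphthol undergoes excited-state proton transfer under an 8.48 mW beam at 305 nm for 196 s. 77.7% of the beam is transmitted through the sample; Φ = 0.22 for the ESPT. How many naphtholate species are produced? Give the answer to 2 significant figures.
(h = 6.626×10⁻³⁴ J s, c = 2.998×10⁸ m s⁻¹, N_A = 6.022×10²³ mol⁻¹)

1.3×10¹⁷ species

Photon energy at 305 nm: hc/λ = (6.626×10⁻³⁴)(2.998×10⁸)/(305×10⁻⁹) = 6.513×10⁻¹⁹ J.
Energy delivered: (8.48 mW)(196 s) = 1.662 J.
Photons incident: 1.662 / 6.513×10⁻¹⁹ = 2.552×10¹⁸, i.e. 2.552×10¹⁸/6.022×10²³ = 4.238×10⁻⁶ mol.
Fraction absorbed: 1 − 77.7/100 = 0.2230.
Photons absorbed: 0.2230 × 4.238×10⁻⁶ = 9.451×10⁻⁷ mol.
Product: Φ × n_abs = 0.22 × 9.451×10⁻⁷ = 2.079×10⁻⁷ mol.
As a count: 2.079×10⁻⁷ × 6.022×10²³ = 1.3×10¹⁷.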